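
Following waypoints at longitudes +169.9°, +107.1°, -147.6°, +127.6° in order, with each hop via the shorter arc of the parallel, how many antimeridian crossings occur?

Leg 1: +169.9° → +107.1°, shortest Δλ = -62.8° (west) — does not cross 180°.
Leg 2: +107.1° → -147.6°, shortest Δλ = 105.3° (east) — crosses 180°.
Leg 3: -147.6° → +127.6°, shortest Δλ = -84.8° (west) — crosses 180°.
Total crossings: 2.

2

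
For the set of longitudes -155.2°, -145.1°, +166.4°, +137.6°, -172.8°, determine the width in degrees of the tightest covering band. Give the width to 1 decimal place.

Sort the longitudes: -172.8°, -155.2°, -145.1°, +137.6°, +166.4°.
Eastward gaps between consecutive values (wrapping around): 17.6°, 10.1°, 282.7°, 28.8°, 20.8°.
Largest gap = 282.7° ⇒ minimal covering band is its complement: 360° − 282.7° = 77.3°.
Band runs from +137.6° eastward to -145.1°, crossing the antimeridian.

77.3°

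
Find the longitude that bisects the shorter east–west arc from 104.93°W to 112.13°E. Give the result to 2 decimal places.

Signed shortest Δλ from -104.93° to +112.13° is -142.94°.
Midpoint longitude = -104.93° + (-142.94°)/2 = -104.93° − 71.47° = -176.40°.
(The naïve average (-104.93 + +112.13)/2 = 3.6° is on the wrong side of the globe.)

176.40°W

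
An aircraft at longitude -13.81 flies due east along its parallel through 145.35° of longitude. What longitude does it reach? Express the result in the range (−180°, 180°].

Start at -13.81°; shift +145.35° → +131.54°.
+131.54° already lies in (−180°, 180°].

+131.54°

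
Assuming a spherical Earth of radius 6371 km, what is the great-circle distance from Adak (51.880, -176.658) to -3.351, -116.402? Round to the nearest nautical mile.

4500 nmi

Δλ = -116.402 − -176.658 = 60.256°.
Δφ = -3.351 − 51.880 = -55.231°.
a = sin²(Δφ/2) + cos φ₁ · cos φ₂ · sin²(Δλ/2) = 0.370123.
c = 2·atan2(√a, √(1−a)) = 1.30803 rad → d = 6371·c ≈ 8333.45 km ≈ 4499.70 nmi.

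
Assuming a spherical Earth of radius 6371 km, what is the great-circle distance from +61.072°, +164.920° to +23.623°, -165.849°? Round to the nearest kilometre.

4724 km

Δλ = -165.849 − 164.920 = -330.769°; wrapped into (−180°, 180°]: 29.231°.
Δφ = 23.623 − 61.072 = -37.449°.
a = sin²(Δφ/2) + cos φ₁ · cos φ₂ · sin²(Δλ/2) = 0.131270.
c = 2·atan2(√a, √(1−a)) = 0.74149 rad → d = 6371·c ≈ 4724.06 km.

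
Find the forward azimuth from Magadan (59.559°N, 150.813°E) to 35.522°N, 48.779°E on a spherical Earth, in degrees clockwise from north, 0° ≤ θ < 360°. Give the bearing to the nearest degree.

299°

Δλ = 48.779 − 150.813 = -102.034°.
θ = atan2( sin Δλ · cos φ₂ , cos φ₁ · sin φ₂ − sin φ₁ · cos φ₂ · cos Δλ )
  = atan2(-0.79601, 0.44067) = -61.031° → normalised to [0°, 360°): 298.969°.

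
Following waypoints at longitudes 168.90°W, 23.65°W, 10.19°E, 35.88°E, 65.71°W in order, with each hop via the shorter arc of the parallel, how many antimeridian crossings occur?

Leg 1: -168.90° → -23.65°, shortest Δλ = 145.25° (east) — does not cross 180°.
Leg 2: -23.65° → +10.19°, shortest Δλ = 33.84° (east) — does not cross 180°.
Leg 3: +10.19° → +35.88°, shortest Δλ = 25.69° (east) — does not cross 180°.
Leg 4: +35.88° → -65.71°, shortest Δλ = -101.59° (west) — does not cross 180°.
Total crossings: 0.

0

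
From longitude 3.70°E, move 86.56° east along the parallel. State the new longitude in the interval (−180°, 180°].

Start at +3.70°; shift +86.56° → +90.26°.
+90.26° already lies in (−180°, 180°].

90.26°E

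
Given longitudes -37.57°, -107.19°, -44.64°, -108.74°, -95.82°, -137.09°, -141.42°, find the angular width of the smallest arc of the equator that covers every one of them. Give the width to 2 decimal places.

103.85°

Sort the longitudes: -141.42°, -137.09°, -108.74°, -107.19°, -95.82°, -44.64°, -37.57°.
Eastward gaps between consecutive values (wrapping around): 4.33°, 28.35°, 1.55°, 11.37°, 51.18°, 7.07°, 256.15°.
Largest gap = 256.15° ⇒ minimal covering band is its complement: 360° − 256.15° = 103.85°.
Band runs from -141.42° eastward to -37.57°.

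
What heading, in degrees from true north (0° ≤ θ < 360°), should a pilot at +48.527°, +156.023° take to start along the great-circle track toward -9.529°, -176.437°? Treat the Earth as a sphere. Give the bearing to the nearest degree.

Δλ = -176.437 − 156.023 = -332.460°; wrapped into (−180°, 180°]: 27.540°.
θ = atan2( sin Δλ · cos φ₂ , cos φ₁ · sin φ₂ − sin φ₁ · cos φ₂ · cos Δλ )
  = atan2(0.45599, -0.76484) = 149.197° → normalised to [0°, 360°): 149.197°.

149°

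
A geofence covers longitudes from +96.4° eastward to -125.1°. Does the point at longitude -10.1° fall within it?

Band width going east from +96.4° to -125.1°: ((-125.1 − 96.4) mod 360) = 138.5°.
Offset of -10.1° east of the west edge: ((-10.1 − 96.4) mod 360) = 253.5°.
253.5° > 138.5° ⇒ outside.

No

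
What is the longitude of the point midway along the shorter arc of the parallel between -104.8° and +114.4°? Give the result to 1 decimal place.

-175.2°

Signed shortest Δλ from -104.8° to +114.4° is -140.8°.
Midpoint longitude = -104.8° + (-140.8°)/2 = -104.8° − 70.4° = -175.2°.
(The naïve average (-104.8 + +114.4)/2 = 4.8° is on the wrong side of the globe.)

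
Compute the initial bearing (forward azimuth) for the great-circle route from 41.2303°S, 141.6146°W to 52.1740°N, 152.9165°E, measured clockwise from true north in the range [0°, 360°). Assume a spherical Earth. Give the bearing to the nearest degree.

Δλ = 152.9165 − -141.6146 = 294.5311°; wrapped into (−180°, 180°]: -65.4689°.
θ = atan2( sin Δλ · cos φ₂ , cos φ₁ · sin φ₂ − sin φ₁ · cos φ₂ · cos Δλ )
  = atan2(-0.55791, 0.76186) = -36.215° → normalised to [0°, 360°): 323.785°.

324°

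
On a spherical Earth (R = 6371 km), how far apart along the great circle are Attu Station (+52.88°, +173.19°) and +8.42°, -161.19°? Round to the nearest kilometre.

5457 km

Δλ = -161.19 − 173.19 = -334.38°; wrapped into (−180°, 180°]: 25.62°.
Δφ = 8.42 − 52.88 = -44.46°.
a = sin²(Δφ/2) + cos φ₁ · cos φ₂ · sin²(Δλ/2) = 0.172477.
c = 2·atan2(√a, √(1−a)) = 0.85655 rad → d = 6371·c ≈ 5457.10 km.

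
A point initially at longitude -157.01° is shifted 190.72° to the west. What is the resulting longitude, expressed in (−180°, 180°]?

+12.27°

Start at -157.01°; shift −190.72° → -347.73°.
-347.73° lies outside (−180°, 180°]; add 360° → +12.27°.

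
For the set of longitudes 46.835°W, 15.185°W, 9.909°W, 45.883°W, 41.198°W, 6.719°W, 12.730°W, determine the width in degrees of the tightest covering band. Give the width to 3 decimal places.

40.116°

Sort the longitudes: -46.835°, -45.883°, -41.198°, -15.185°, -12.730°, -9.909°, -6.719°.
Eastward gaps between consecutive values (wrapping around): 0.952°, 4.685°, 26.013°, 2.455°, 2.821°, 3.190°, 319.884°.
Largest gap = 319.884° ⇒ minimal covering band is its complement: 360° − 319.884° = 40.116°.
Band runs from -46.835° eastward to -6.719°.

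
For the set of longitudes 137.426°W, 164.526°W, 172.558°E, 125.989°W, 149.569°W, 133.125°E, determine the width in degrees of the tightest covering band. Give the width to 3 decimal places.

100.886°

Sort the longitudes: -164.526°, -149.569°, -137.426°, -125.989°, +133.125°, +172.558°.
Eastward gaps between consecutive values (wrapping around): 14.957°, 12.143°, 11.437°, 259.114°, 39.433°, 22.916°.
Largest gap = 259.114° ⇒ minimal covering band is its complement: 360° − 259.114° = 100.886°.
Band runs from +133.125° eastward to -125.989°, crossing the antimeridian.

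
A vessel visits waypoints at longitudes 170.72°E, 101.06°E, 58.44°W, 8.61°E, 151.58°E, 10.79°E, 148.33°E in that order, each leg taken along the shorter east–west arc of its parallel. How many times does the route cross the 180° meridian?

0

Leg 1: +170.72° → +101.06°, shortest Δλ = -69.66° (west) — does not cross 180°.
Leg 2: +101.06° → -58.44°, shortest Δλ = -159.5° (west) — does not cross 180°.
Leg 3: -58.44° → +8.61°, shortest Δλ = 67.05° (east) — does not cross 180°.
Leg 4: +8.61° → +151.58°, shortest Δλ = 142.97° (east) — does not cross 180°.
Leg 5: +151.58° → +10.79°, shortest Δλ = -140.79° (west) — does not cross 180°.
Leg 6: +10.79° → +148.33°, shortest Δλ = 137.54° (east) — does not cross 180°.
Total crossings: 0.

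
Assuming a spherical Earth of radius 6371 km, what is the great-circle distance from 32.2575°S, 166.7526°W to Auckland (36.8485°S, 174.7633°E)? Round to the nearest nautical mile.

953 nmi

Δλ = 174.7633 − -166.7526 = 341.5159°; wrapped into (−180°, 180°]: -18.4841°.
Δφ = -36.8485 − -32.2575 = -4.5910°.
a = sin²(Δφ/2) + cos φ₁ · cos φ₂ · sin²(Δλ/2) = 0.019060.
c = 2·atan2(√a, √(1−a)) = 0.27700 rad → d = 6371·c ≈ 1764.75 km ≈ 952.89 nmi.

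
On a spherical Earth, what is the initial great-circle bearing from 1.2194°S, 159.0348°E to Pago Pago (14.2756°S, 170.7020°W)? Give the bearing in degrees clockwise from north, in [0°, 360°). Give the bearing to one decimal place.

115.1°

Δλ = -170.7020 − 159.0348 = -329.7368°; wrapped into (−180°, 180°]: 30.2632°.
θ = atan2( sin Δλ · cos φ₂ , cos φ₁ · sin φ₂ − sin φ₁ · cos φ₂ · cos Δλ )
  = atan2(0.48841, -0.22872) = 115.093° → normalised to [0°, 360°): 115.093°.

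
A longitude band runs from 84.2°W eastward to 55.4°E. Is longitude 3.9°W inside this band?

Band width going east from -84.2° to +55.4°: ((55.4 − -84.2) mod 360) = 139.6°.
Offset of -3.9° east of the west edge: ((-3.9 − -84.2) mod 360) = 80.3°.
80.3° ≤ 139.6° ⇒ inside.

Yes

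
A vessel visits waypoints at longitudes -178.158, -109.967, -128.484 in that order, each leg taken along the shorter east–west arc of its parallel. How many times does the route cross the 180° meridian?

Leg 1: -178.158° → -109.967°, shortest Δλ = 68.191° (east) — does not cross 180°.
Leg 2: -109.967° → -128.484°, shortest Δλ = -18.517° (west) — does not cross 180°.
Total crossings: 0.

0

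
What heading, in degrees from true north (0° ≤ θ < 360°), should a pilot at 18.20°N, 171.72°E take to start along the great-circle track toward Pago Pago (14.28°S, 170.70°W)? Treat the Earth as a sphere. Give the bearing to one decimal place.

Δλ = -170.70 − 171.72 = -342.42°; wrapped into (−180°, 180°]: 17.58°.
θ = atan2( sin Δλ · cos φ₂ , cos φ₁ · sin φ₂ − sin φ₁ · cos φ₂ · cos Δλ )
  = atan2(0.29270, -0.52287) = 150.760° → normalised to [0°, 360°): 150.760°.

150.8°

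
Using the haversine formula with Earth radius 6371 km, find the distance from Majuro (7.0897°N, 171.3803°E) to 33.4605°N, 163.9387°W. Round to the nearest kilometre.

3879 km

Δλ = -163.9387 − 171.3803 = -335.3190°; wrapped into (−180°, 180°]: 24.6810°.
Δφ = 33.4605 − 7.0897 = 26.3708°.
a = sin²(Δφ/2) + cos φ₁ · cos φ₂ · sin²(Δλ/2) = 0.089846.
c = 2·atan2(√a, √(1−a)) = 0.60885 rad → d = 6371·c ≈ 3878.96 km.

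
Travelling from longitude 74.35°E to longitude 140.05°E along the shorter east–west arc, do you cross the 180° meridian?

No

Signed shortest Δλ = ((140.05 − 74.35 + 180) mod 360) − 180 = 65.7°.
Going east by 65.7° from +74.35° reaches +140.05° without touching 180°.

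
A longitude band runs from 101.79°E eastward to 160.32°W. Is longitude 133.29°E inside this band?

Band width going east from +101.79° to -160.32°: ((-160.32 − 101.79) mod 360) = 97.89°.
Offset of +133.29° east of the west edge: ((133.29 − 101.79) mod 360) = 31.50°.
31.50° ≤ 97.89° ⇒ inside.

Yes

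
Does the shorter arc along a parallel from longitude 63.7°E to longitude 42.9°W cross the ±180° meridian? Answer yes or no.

Signed shortest Δλ = ((-42.9 − 63.7 + 180) mod 360) − 180 = -106.6°.
Going west by 106.6° from +63.7° reaches -42.9° without touching 180°.

No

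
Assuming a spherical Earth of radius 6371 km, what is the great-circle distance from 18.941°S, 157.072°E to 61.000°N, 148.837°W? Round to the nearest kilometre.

Δλ = -148.837 − 157.072 = -305.909°; wrapped into (−180°, 180°]: 54.091°.
Δφ = 61.000 − -18.941 = 79.941°.
a = sin²(Δφ/2) + cos φ₁ · cos φ₂ · sin²(Δλ/2) = 0.507476.
c = 2·atan2(√a, √(1−a)) = 1.58575 rad → d = 6371·c ≈ 10102.81 km.

10103 km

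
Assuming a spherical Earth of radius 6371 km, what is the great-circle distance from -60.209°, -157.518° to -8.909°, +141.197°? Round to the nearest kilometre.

Δλ = 141.197 − -157.518 = 298.715°; wrapped into (−180°, 180°]: -61.285°.
Δφ = -8.909 − -60.209 = 51.300°.
a = sin²(Δφ/2) + cos φ₁ · cos φ₂ · sin²(Δλ/2) = 0.314887.
c = 2·atan2(√a, √(1−a)) = 1.19154 rad → d = 6371·c ≈ 7591.32 km.

7591 km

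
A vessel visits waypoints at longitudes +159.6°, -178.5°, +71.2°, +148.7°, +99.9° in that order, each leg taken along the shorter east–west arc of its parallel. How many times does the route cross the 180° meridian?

Leg 1: +159.6° → -178.5°, shortest Δλ = 21.9° (east) — crosses 180°.
Leg 2: -178.5° → +71.2°, shortest Δλ = -110.3° (west) — crosses 180°.
Leg 3: +71.2° → +148.7°, shortest Δλ = 77.5° (east) — does not cross 180°.
Leg 4: +148.7° → +99.9°, shortest Δλ = -48.8° (west) — does not cross 180°.
Total crossings: 2.

2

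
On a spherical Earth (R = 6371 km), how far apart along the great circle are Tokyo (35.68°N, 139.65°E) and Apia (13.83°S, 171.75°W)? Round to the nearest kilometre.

Δλ = -171.75 − 139.65 = -311.40°; wrapped into (−180°, 180°]: 48.60°.
Δφ = -13.83 − 35.68 = -49.51°.
a = sin²(Δφ/2) + cos φ₁ · cos φ₂ · sin²(Δλ/2) = 0.308911.
c = 2·atan2(√a, √(1−a)) = 1.17864 rad → d = 6371·c ≈ 7509.14 km.

7509 km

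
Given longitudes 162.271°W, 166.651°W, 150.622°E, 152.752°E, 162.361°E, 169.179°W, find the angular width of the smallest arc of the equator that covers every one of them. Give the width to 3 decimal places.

Sort the longitudes: -169.179°, -166.651°, -162.271°, +150.622°, +152.752°, +162.361°.
Eastward gaps between consecutive values (wrapping around): 2.528°, 4.380°, 312.893°, 2.130°, 9.609°, 28.460°.
Largest gap = 312.893° ⇒ minimal covering band is its complement: 360° − 312.893° = 47.107°.
Band runs from +150.622° eastward to -162.271°, crossing the antimeridian.

47.107°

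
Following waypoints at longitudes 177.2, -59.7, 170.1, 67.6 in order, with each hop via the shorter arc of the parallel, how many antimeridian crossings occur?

Leg 1: +177.2° → -59.7°, shortest Δλ = 123.1° (east) — crosses 180°.
Leg 2: -59.7° → +170.1°, shortest Δλ = -130.2° (west) — crosses 180°.
Leg 3: +170.1° → +67.6°, shortest Δλ = -102.5° (west) — does not cross 180°.
Total crossings: 2.

2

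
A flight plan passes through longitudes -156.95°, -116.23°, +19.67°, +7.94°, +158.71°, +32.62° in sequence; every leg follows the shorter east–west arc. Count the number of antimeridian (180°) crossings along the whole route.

0

Leg 1: -156.95° → -116.23°, shortest Δλ = 40.72° (east) — does not cross 180°.
Leg 2: -116.23° → +19.67°, shortest Δλ = 135.9° (east) — does not cross 180°.
Leg 3: +19.67° → +7.94°, shortest Δλ = -11.73° (west) — does not cross 180°.
Leg 4: +7.94° → +158.71°, shortest Δλ = 150.77° (east) — does not cross 180°.
Leg 5: +158.71° → +32.62°, shortest Δλ = -126.09° (west) — does not cross 180°.
Total crossings: 0.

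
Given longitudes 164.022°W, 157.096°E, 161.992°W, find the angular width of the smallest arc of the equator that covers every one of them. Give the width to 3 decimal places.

Sort the longitudes: -164.022°, -161.992°, +157.096°.
Eastward gaps between consecutive values (wrapping around): 2.030°, 319.088°, 38.882°.
Largest gap = 319.088° ⇒ minimal covering band is its complement: 360° − 319.088° = 40.912°.
Band runs from +157.096° eastward to -161.992°, crossing the antimeridian.

40.912°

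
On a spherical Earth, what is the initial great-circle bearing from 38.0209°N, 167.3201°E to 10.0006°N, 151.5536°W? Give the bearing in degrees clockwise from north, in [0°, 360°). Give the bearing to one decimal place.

116.3°

Δλ = -151.5536 − 167.3201 = -318.8737°; wrapped into (−180°, 180°]: 41.1263°.
θ = atan2( sin Δλ · cos φ₂ , cos φ₁ · sin φ₂ − sin φ₁ · cos φ₂ · cos Δλ )
  = atan2(0.64773, -0.32012) = 116.299° → normalised to [0°, 360°): 116.299°.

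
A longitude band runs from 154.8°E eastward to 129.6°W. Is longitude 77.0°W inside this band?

Band width going east from +154.8° to -129.6°: ((-129.6 − 154.8) mod 360) = 75.6°.
Offset of -77.0° east of the west edge: ((-77.0 − 154.8) mod 360) = 128.2°.
128.2° > 75.6° ⇒ outside.

No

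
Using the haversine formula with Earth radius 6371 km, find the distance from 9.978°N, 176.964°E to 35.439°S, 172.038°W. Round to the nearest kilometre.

Δλ = -172.038 − 176.964 = -349.002°; wrapped into (−180°, 180°]: 10.998°.
Δφ = -35.439 − 9.978 = -45.417°.
a = sin²(Δφ/2) + cos φ₁ · cos φ₂ · sin²(Δλ/2) = 0.156398.
c = 2·atan2(√a, √(1−a)) = 0.81316 rad → d = 6371·c ≈ 5180.66 km.

5181 km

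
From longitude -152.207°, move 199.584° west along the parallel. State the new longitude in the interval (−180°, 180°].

Start at -152.207°; shift −199.584° → -351.791°.
-351.791° lies outside (−180°, 180°]; add 360° → +8.209°.

+8.209°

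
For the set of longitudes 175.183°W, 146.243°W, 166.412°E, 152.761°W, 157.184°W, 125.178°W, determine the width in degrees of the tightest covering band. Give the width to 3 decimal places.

68.410°

Sort the longitudes: -175.183°, -157.184°, -152.761°, -146.243°, -125.178°, +166.412°.
Eastward gaps between consecutive values (wrapping around): 17.999°, 4.423°, 6.518°, 21.065°, 291.590°, 18.405°.
Largest gap = 291.590° ⇒ minimal covering band is its complement: 360° − 291.590° = 68.410°.
Band runs from +166.412° eastward to -125.178°, crossing the antimeridian.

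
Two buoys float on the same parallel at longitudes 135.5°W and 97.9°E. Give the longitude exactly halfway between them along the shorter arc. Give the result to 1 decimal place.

161.2°E

Signed shortest Δλ from -135.5° to +97.9° is -126.6°.
Midpoint longitude = -135.5° + (-126.6°)/2 = -135.5° − 63.3° = -198.8°.
Normalise into (−180°, 180°]: +161.2°.
(The naïve average (-135.5 + +97.9)/2 = -18.8° is on the wrong side of the globe.)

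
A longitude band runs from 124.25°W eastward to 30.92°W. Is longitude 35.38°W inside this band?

Yes

Band width going east from -124.25° to -30.92°: ((-30.92 − -124.25) mod 360) = 93.33°.
Offset of -35.38° east of the west edge: ((-35.38 − -124.25) mod 360) = 88.87°.
88.87° ≤ 93.33° ⇒ inside.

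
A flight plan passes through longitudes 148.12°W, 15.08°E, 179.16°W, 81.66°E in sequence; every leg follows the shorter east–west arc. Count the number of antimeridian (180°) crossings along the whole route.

2

Leg 1: -148.12° → +15.08°, shortest Δλ = 163.2° (east) — does not cross 180°.
Leg 2: +15.08° → -179.16°, shortest Δλ = 165.76° (east) — crosses 180°.
Leg 3: -179.16° → +81.66°, shortest Δλ = -99.18° (west) — crosses 180°.
Total crossings: 2.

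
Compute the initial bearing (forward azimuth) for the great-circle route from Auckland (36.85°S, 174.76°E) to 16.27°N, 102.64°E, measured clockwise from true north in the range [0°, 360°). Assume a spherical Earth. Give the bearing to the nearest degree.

294°

Δλ = 102.64 − 174.76 = -72.12°.
θ = atan2( sin Δλ · cos φ₂ , cos φ₁ · sin φ₂ − sin φ₁ · cos φ₂ · cos Δλ )
  = atan2(-0.91359, 0.40095) = -66.305° → normalised to [0°, 360°): 293.695°.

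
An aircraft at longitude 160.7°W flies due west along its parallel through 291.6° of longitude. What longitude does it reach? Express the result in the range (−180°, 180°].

92.3°W

Start at -160.7°; shift −291.6° → -452.3°.
-452.3° lies outside (−180°, 180°]; add 360° → -92.3°.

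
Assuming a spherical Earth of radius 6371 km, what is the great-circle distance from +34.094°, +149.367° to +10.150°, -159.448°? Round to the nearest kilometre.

5830 km

Δλ = -159.448 − 149.367 = -308.815°; wrapped into (−180°, 180°]: 51.185°.
Δφ = 10.150 − 34.094 = -23.944°.
a = sin²(Δφ/2) + cos φ₁ · cos φ₂ · sin²(Δλ/2) = 0.195134.
c = 2·atan2(√a, √(1−a)) = 0.91507 rad → d = 6371·c ≈ 5829.94 km.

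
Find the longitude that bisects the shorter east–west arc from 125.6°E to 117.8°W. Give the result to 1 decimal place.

176.1°W

Signed shortest Δλ from +125.6° to -117.8° is +116.6°.
Midpoint longitude = +125.6° + (+116.6°)/2 = +125.6° + 58.3° = +183.9°.
Normalise into (−180°, 180°]: -176.1°.
(The naïve average (+125.6 + -117.8)/2 = 3.9° is on the wrong side of the globe.)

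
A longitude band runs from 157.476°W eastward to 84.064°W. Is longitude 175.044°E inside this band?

No

Band width going east from -157.476° to -84.064°: ((-84.064 − -157.476) mod 360) = 73.412°.
Offset of +175.044° east of the west edge: ((175.044 − -157.476) mod 360) = 332.520°.
332.520° > 73.412° ⇒ outside.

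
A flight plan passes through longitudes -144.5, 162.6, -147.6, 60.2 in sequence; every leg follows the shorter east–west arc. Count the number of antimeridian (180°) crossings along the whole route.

3

Leg 1: -144.5° → +162.6°, shortest Δλ = -52.9° (west) — crosses 180°.
Leg 2: +162.6° → -147.6°, shortest Δλ = 49.8° (east) — crosses 180°.
Leg 3: -147.6° → +60.2°, shortest Δλ = -152.2° (west) — crosses 180°.
Total crossings: 3.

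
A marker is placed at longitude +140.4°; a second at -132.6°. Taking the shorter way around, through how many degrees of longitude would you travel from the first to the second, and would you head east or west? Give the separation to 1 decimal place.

87.0° east

Raw difference: -132.6 − 140.4 = -273.0°.
Normalise into (−180°, 180°]: -273.0° + 360° = 87.0°.
Positive ⇒ the second point lies to the east; separation 87.0°.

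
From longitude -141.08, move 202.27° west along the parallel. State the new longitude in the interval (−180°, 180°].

Start at -141.08°; shift −202.27° → -343.35°.
-343.35° lies outside (−180°, 180°]; add 360° → +16.65°.

+16.65°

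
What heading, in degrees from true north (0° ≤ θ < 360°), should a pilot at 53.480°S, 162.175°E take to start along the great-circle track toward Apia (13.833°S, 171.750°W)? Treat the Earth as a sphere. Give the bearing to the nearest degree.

Δλ = -171.750 − 162.175 = -333.925°; wrapped into (−180°, 180°]: 26.075°.
θ = atan2( sin Δλ · cos φ₂ , cos φ₁ · sin φ₂ − sin φ₁ · cos φ₂ · cos Δλ )
  = atan2(0.42680, 0.55863) = 37.380° → normalised to [0°, 360°): 37.380°.

37°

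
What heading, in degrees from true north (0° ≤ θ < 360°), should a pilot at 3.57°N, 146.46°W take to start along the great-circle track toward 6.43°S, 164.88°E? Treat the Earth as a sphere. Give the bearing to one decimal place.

258.4°

Δλ = 164.88 − -146.46 = 311.34°; wrapped into (−180°, 180°]: -48.66°.
θ = atan2( sin Δλ · cos φ₂ , cos φ₁ · sin φ₂ − sin φ₁ · cos φ₂ · cos Δλ )
  = atan2(-0.74608, -0.15264) = -101.563° → normalised to [0°, 360°): 258.437°.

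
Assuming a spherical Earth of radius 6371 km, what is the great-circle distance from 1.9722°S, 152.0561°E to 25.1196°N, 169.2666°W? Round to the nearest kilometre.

5140 km

Δλ = -169.2666 − 152.0561 = -321.3227°; wrapped into (−180°, 180°]: 38.6773°.
Δφ = 25.1196 − -1.9722 = 27.0918°.
a = sin²(Δφ/2) + cos φ₁ · cos φ₂ · sin²(Δλ/2) = 0.154092.
c = 2·atan2(√a, √(1−a)) = 0.80679 rad → d = 6371·c ≈ 5140.09 km.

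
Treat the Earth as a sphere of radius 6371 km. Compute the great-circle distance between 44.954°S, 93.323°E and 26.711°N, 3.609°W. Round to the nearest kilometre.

Δλ = -3.609 − 93.323 = -96.932°.
Δφ = 26.711 − -44.954 = 71.665°.
a = sin²(Δφ/2) + cos φ₁ · cos φ₂ · sin²(Δλ/2) = 0.696939.
c = 2·atan2(√a, √(1−a)) = 1.97564 rad → d = 6371·c ≈ 12586.82 km.

12587 km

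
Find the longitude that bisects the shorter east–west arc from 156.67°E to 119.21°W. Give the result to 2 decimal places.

161.27°W

Signed shortest Δλ from +156.67° to -119.21° is +84.12°.
Midpoint longitude = +156.67° + (+84.12°)/2 = +156.67° + 42.06° = +198.73°.
Normalise into (−180°, 180°]: -161.27°.
(The naïve average (+156.67 + -119.21)/2 = 18.73° is on the wrong side of the globe.)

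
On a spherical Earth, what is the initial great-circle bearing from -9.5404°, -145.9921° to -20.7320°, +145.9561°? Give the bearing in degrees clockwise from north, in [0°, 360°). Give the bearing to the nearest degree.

251°

Δλ = 145.9561 − -145.9921 = 291.9482°; wrapped into (−180°, 180°]: -68.0518°.
θ = atan2( sin Δλ · cos φ₂ , cos φ₁ · sin φ₂ − sin φ₁ · cos φ₂ · cos Δλ )
  = atan2(-0.86746, -0.29116) = -108.554° → normalised to [0°, 360°): 251.446°.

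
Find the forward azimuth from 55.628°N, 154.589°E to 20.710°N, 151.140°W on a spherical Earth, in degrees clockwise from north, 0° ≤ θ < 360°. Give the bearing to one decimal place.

Δλ = -151.140 − 154.589 = -305.729°; wrapped into (−180°, 180°]: 54.271°.
θ = atan2( sin Δλ · cos φ₂ , cos φ₁ · sin φ₂ − sin φ₁ · cos φ₂ · cos Δλ )
  = atan2(0.75933, -0.25119) = 108.305° → normalised to [0°, 360°): 108.305°.

108.3°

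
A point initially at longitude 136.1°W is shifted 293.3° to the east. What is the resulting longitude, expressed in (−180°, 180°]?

Start at -136.1°; shift +293.3° → +157.2°.
+157.2° already lies in (−180°, 180°].

157.2°E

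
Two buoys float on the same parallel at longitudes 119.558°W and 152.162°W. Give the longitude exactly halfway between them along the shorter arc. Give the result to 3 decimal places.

135.860°W

Signed shortest Δλ from -119.558° to -152.162° is -32.604°.
Midpoint longitude = -119.558° + (-32.604°)/2 = -119.558° − 16.302° = -135.860°.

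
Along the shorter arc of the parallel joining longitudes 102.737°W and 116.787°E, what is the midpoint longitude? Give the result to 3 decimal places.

172.975°W

Signed shortest Δλ from -102.737° to +116.787° is -140.476°.
Midpoint longitude = -102.737° + (-140.476°)/2 = -102.737° − 70.238° = -172.975°.
(The naïve average (-102.737 + +116.787)/2 = 7.025° is on the wrong side of the globe.)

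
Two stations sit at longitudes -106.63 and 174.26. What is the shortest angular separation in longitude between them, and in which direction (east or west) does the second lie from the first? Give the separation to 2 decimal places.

Raw difference: 174.26 − -106.63 = 280.89°.
Normalise into (−180°, 180°]: 280.89° − 360° = -79.11°.
Negative ⇒ the second point lies to the west; separation 79.11°.

79.11° west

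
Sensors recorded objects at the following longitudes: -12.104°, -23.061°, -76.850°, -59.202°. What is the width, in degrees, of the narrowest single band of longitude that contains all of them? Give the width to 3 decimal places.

Sort the longitudes: -76.850°, -59.202°, -23.061°, -12.104°.
Eastward gaps between consecutive values (wrapping around): 17.648°, 36.141°, 10.957°, 295.254°.
Largest gap = 295.254° ⇒ minimal covering band is its complement: 360° − 295.254° = 64.746°.
Band runs from -76.850° eastward to -12.104°.

64.746°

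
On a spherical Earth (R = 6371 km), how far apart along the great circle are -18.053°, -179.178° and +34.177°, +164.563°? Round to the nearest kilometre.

Δλ = 164.563 − -179.178 = 343.741°; wrapped into (−180°, 180°]: -16.259°.
Δφ = 34.177 − -18.053 = 52.230°.
a = sin²(Δφ/2) + cos φ₁ · cos φ₂ · sin²(Δλ/2) = 0.209483.
c = 2·atan2(√a, √(1−a)) = 0.95080 rad → d = 6371·c ≈ 6057.53 km.

6058 km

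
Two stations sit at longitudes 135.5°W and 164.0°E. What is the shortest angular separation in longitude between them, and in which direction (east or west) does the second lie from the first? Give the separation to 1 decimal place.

60.5° west

Raw difference: 164.0 − -135.5 = 299.5°.
Normalise into (−180°, 180°]: 299.5° − 360° = -60.5°.
Negative ⇒ the second point lies to the west; separation 60.5°.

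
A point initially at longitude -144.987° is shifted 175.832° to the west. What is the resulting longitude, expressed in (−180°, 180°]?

Start at -144.987°; shift −175.832° → -320.819°.
-320.819° lies outside (−180°, 180°]; add 360° → +39.181°.

+39.181°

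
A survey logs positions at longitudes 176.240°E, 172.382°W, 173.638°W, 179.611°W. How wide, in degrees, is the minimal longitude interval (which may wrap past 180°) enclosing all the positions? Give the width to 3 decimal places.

11.378°

Sort the longitudes: -179.611°, -173.638°, -172.382°, +176.240°.
Eastward gaps between consecutive values (wrapping around): 5.973°, 1.256°, 348.622°, 4.149°.
Largest gap = 348.622° ⇒ minimal covering band is its complement: 360° − 348.622° = 11.378°.
Band runs from +176.240° eastward to -172.382°, crossing the antimeridian.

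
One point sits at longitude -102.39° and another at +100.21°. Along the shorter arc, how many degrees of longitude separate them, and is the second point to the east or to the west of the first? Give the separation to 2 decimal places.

Raw difference: 100.21 − -102.39 = 202.6°.
Normalise into (−180°, 180°]: 202.6° − 360° = -157.4°.
Negative ⇒ the second point lies to the west; separation 157.40°.

157.40° west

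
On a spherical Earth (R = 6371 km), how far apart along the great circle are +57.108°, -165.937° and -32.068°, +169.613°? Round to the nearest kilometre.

Δλ = 169.613 − -165.937 = 335.550°; wrapped into (−180°, 180°]: -24.450°.
Δφ = -32.068 − 57.108 = -89.176°.
a = sin²(Δφ/2) + cos φ₁ · cos φ₂ · sin²(Δλ/2) = 0.513444.
c = 2·atan2(√a, √(1−a)) = 1.59769 rad → d = 6371·c ≈ 10178.87 km.

10179 km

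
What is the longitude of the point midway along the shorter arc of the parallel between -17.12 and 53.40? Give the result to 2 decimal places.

Signed shortest Δλ from -17.12° to +53.40° is +70.52°.
Midpoint longitude = -17.12° + (+70.52°)/2 = -17.12° + 35.26° = +18.14°.

+18.14°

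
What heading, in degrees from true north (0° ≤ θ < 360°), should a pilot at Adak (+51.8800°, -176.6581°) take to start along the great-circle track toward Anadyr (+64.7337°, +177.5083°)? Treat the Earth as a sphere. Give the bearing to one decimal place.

Δλ = 177.5083 − -176.6581 = 354.1664°; wrapped into (−180°, 180°]: -5.8336°.
θ = atan2( sin Δλ · cos φ₂ , cos φ₁ · sin φ₂ − sin φ₁ · cos φ₂ · cos Δλ )
  = atan2(-0.04338, 0.22420) = -10.951° → normalised to [0°, 360°): 349.049°.

349.0°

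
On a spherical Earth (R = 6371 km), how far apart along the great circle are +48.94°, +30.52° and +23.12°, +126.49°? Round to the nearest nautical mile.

4594 nmi

Δλ = 126.49 − 30.52 = 95.97°.
Δφ = 23.12 − 48.94 = -25.82°.
a = sin²(Δφ/2) + cos φ₁ · cos φ₂ · sin²(Δλ/2) = 0.383379.
c = 2·atan2(√a, √(1−a)) = 1.33539 rad → d = 6371·c ≈ 8507.74 km ≈ 4593.81 nmi.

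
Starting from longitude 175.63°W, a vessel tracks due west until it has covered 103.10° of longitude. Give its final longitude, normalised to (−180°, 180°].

81.27°E

Start at -175.63°; shift −103.10° → -278.73°.
-278.73° lies outside (−180°, 180°]; add 360° → +81.27°.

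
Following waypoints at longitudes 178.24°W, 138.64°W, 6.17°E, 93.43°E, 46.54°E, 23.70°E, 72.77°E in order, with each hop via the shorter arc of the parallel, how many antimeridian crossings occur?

Leg 1: -178.24° → -138.64°, shortest Δλ = 39.6° (east) — does not cross 180°.
Leg 2: -138.64° → +6.17°, shortest Δλ = 144.81° (east) — does not cross 180°.
Leg 3: +6.17° → +93.43°, shortest Δλ = 87.26° (east) — does not cross 180°.
Leg 4: +93.43° → +46.54°, shortest Δλ = -46.89° (west) — does not cross 180°.
Leg 5: +46.54° → +23.70°, shortest Δλ = -22.84° (west) — does not cross 180°.
Leg 6: +23.70° → +72.77°, shortest Δλ = 49.07° (east) — does not cross 180°.
Total crossings: 0.

0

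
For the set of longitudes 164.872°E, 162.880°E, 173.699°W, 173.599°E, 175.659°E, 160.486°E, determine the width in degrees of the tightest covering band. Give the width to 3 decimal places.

25.815°

Sort the longitudes: -173.699°, +160.486°, +162.880°, +164.872°, +173.599°, +175.659°.
Eastward gaps between consecutive values (wrapping around): 334.185°, 2.394°, 1.992°, 8.727°, 2.060°, 10.642°.
Largest gap = 334.185° ⇒ minimal covering band is its complement: 360° − 334.185° = 25.815°.
Band runs from +160.486° eastward to -173.699°, crossing the antimeridian.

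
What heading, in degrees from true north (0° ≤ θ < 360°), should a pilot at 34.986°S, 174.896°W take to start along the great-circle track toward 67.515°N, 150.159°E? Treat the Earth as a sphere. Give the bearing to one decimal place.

346.8°

Δλ = 150.159 − -174.896 = 325.055°; wrapped into (−180°, 180°]: -34.945°.
θ = atan2( sin Δλ · cos φ₂ , cos φ₁ · sin φ₂ − sin φ₁ · cos φ₂ · cos Δλ )
  = atan2(-0.21906, 0.93676) = -13.162° → normalised to [0°, 360°): 346.838°.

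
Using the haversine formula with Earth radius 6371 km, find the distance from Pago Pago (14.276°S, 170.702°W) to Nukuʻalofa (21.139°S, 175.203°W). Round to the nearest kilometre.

900 km

Δλ = -175.203 − -170.702 = -4.501°.
Δφ = -21.139 − -14.276 = -6.863°.
a = sin²(Δφ/2) + cos φ₁ · cos φ₂ · sin²(Δλ/2) = 0.004976.
c = 2·atan2(√a, √(1−a)) = 0.14121 rad → d = 6371·c ≈ 899.62 km.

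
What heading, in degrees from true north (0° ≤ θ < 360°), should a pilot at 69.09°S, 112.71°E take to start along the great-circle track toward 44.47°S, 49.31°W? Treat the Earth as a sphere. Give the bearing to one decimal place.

194.0°

Δλ = -49.31 − 112.71 = -162.02°.
θ = atan2( sin Δλ · cos φ₂ , cos φ₁ · sin φ₂ − sin φ₁ · cos φ₂ · cos Δλ )
  = atan2(-0.22028, -0.88409) = -166.009° → normalised to [0°, 360°): 193.991°.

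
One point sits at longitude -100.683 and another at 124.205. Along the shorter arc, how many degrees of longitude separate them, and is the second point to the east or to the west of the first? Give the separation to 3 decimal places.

Raw difference: 124.205 − -100.683 = 224.888°.
Normalise into (−180°, 180°]: 224.888° − 360° = -135.112°.
Negative ⇒ the second point lies to the west; separation 135.112°.

135.112° west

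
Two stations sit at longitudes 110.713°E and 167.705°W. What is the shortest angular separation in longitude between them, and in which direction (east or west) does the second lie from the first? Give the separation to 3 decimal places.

81.582° east

Raw difference: -167.705 − 110.713 = -278.418°.
Normalise into (−180°, 180°]: -278.418° + 360° = 81.582°.
Positive ⇒ the second point lies to the east; separation 81.582°.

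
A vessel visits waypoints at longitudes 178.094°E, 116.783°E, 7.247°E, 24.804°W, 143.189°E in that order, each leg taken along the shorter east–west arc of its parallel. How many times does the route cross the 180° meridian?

Leg 1: +178.094° → +116.783°, shortest Δλ = -61.311° (west) — does not cross 180°.
Leg 2: +116.783° → +7.247°, shortest Δλ = -109.536° (west) — does not cross 180°.
Leg 3: +7.247° → -24.804°, shortest Δλ = -32.051° (west) — does not cross 180°.
Leg 4: -24.804° → +143.189°, shortest Δλ = 167.993° (east) — does not cross 180°.
Total crossings: 0.

0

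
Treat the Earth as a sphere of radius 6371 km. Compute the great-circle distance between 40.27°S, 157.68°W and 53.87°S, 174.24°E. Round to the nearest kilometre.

2582 km

Δλ = 174.24 − -157.68 = 331.92°; wrapped into (−180°, 180°]: -28.08°.
Δφ = -53.87 − -40.27 = -13.60°.
a = sin²(Δφ/2) + cos φ₁ · cos φ₂ · sin²(Δλ/2) = 0.040497.
c = 2·atan2(√a, √(1−a)) = 0.40525 rad → d = 6371·c ≈ 2581.82 km.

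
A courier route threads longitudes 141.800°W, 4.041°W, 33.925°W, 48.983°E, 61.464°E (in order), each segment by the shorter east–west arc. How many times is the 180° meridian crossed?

0

Leg 1: -141.800° → -4.041°, shortest Δλ = 137.759° (east) — does not cross 180°.
Leg 2: -4.041° → -33.925°, shortest Δλ = -29.884° (west) — does not cross 180°.
Leg 3: -33.925° → +48.983°, shortest Δλ = 82.908° (east) — does not cross 180°.
Leg 4: +48.983° → +61.464°, shortest Δλ = 12.481° (east) — does not cross 180°.
Total crossings: 0.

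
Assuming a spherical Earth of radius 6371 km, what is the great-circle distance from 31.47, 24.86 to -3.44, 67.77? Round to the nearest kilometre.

Δλ = 67.77 − 24.86 = 42.91°.
Δφ = -3.44 − 31.47 = -34.91°.
a = sin²(Δφ/2) + cos φ₁ · cos φ₂ · sin²(Δλ/2) = 0.203878.
c = 2·atan2(√a, √(1−a)) = 0.93696 rad → d = 6371·c ≈ 5969.34 km.

5969 km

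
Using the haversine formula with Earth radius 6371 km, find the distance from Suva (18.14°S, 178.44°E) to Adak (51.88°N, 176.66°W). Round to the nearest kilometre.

Δλ = -176.66 − 178.44 = -355.10°; wrapped into (−180°, 180°]: 4.90°.
Δφ = 51.88 − -18.14 = 70.02°.
a = sin²(Δφ/2) + cos φ₁ · cos φ₂ · sin²(Δλ/2) = 0.330226.
c = 2·atan2(√a, √(1−a)) = 1.22436 rad → d = 6371·c ≈ 7800.40 km.

7800 km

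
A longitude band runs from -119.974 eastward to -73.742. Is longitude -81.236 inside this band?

Yes

Band width going east from -119.974° to -73.742°: ((-73.742 − -119.974) mod 360) = 46.232°.
Offset of -81.236° east of the west edge: ((-81.236 − -119.974) mod 360) = 38.738°.
38.738° ≤ 46.232° ⇒ inside.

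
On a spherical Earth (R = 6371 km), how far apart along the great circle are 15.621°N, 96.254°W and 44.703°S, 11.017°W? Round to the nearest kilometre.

Δλ = -11.017 − -96.254 = 85.237°.
Δφ = -44.703 − 15.621 = -60.324°.
a = sin²(Δφ/2) + cos φ₁ · cos φ₂ · sin²(Δλ/2) = 0.566289.
c = 2·atan2(√a, √(1−a)) = 1.70377 rad → d = 6371·c ≈ 10854.69 km.

10855 km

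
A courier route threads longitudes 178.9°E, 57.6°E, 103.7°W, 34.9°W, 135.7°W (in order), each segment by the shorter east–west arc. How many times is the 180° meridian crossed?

0

Leg 1: +178.9° → +57.6°, shortest Δλ = -121.3° (west) — does not cross 180°.
Leg 2: +57.6° → -103.7°, shortest Δλ = -161.3° (west) — does not cross 180°.
Leg 3: -103.7° → -34.9°, shortest Δλ = 68.8° (east) — does not cross 180°.
Leg 4: -34.9° → -135.7°, shortest Δλ = -100.8° (west) — does not cross 180°.
Total crossings: 0.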